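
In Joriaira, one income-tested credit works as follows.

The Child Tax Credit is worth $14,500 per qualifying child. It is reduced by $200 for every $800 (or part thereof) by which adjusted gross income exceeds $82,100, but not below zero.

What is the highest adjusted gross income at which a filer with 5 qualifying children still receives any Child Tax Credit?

Full credit = 5 × $14,500 = $72,500.
After 362 increments the reduction is 362 × $200 = $72,400, leaving $100; one more increment wipes it out. Increment 362 ends at excess 362 × $800 = $289,600, so the highest qualifying income is $82,100 + $289,600 = $371,700.

$371,700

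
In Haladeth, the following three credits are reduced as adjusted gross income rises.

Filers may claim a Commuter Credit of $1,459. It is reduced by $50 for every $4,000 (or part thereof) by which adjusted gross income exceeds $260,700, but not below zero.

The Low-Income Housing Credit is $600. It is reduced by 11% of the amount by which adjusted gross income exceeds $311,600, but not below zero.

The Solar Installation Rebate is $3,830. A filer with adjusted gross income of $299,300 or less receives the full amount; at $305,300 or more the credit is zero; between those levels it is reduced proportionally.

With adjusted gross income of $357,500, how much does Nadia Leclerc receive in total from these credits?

Commuter Credit: income exceeds $260,700 by $96,800, which is 25 full-or-partial $4,000 increments; reduction = 25 × $50 = $1,250, leaving $209.
Low-Income Housing Credit: 11% of the $45,900 excess over $311,600 is $5,049 ≥ base, so the credit is $0.
Solar Installation Rebate: $357,500 is at or above $305,300, so the credit is $0.
Total: $209 + $0 + $0 = $209.

$209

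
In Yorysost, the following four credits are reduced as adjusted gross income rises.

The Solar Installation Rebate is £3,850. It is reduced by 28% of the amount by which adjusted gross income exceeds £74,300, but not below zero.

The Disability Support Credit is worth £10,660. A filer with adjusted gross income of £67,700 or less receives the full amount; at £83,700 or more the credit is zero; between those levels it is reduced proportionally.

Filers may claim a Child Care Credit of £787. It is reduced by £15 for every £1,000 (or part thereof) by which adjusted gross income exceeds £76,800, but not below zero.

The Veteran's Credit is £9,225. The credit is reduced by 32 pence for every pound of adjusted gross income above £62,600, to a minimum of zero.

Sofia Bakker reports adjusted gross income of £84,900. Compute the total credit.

£3,623

Solar Installation Rebate: 28% of the £10,600 excess over £74,300 is £2,968; credit = £3,850 − £2,968 = £882.
Disability Support Credit: £84,900 is at or above £83,700, so the credit is £0.
Child Care Credit: income exceeds £76,800 by £8,100, which is 9 full-or-partial £1,000 increments; reduction = 9 × £15 = £135, leaving £652.
Veteran's Credit: 32% of the £22,300 excess over £62,600 is £7,136; credit = £9,225 − £7,136 = £2,089.
Total: £882 + £0 + £652 + £2,089 = £3,623.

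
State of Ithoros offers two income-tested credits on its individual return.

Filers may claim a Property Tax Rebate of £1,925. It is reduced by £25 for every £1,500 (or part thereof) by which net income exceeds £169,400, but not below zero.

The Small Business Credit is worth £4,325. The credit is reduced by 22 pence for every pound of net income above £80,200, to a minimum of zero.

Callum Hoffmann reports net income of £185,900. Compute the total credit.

£1,650

Property Tax Rebate: income exceeds £169,400 by £16,500, which is 11 full-or-partial £1,500 increments; reduction = 11 × £25 = £275, leaving £1,650.
Small Business Credit: 22% of the £105,700 excess over £80,200 is £23,254 ≥ base, so the credit is £0.
Total: £1,650 + £0 = £1,650.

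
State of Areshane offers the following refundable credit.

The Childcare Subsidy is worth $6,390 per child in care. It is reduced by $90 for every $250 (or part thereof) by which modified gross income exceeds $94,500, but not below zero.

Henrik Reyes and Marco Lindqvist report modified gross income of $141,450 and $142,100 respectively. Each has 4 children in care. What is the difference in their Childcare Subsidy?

Henrik ($141,450): Childcare Subsidy: base = 4 × $6,390 = $25,560. income exceeds $94,500 by $46,950, which is 188 full-or-partial $250 increments; reduction = 188 × $90 = $16,920, leaving $8,640.
Marco ($142,100): Childcare Subsidy: base = 4 × $6,390 = $25,560. income exceeds $94,500 by $47,600, which is 191 full-or-partial $250 increments; reduction = 191 × $90 = $17,190, leaving $8,370.
Difference: |$8,640 − $8,370| = $270.

$270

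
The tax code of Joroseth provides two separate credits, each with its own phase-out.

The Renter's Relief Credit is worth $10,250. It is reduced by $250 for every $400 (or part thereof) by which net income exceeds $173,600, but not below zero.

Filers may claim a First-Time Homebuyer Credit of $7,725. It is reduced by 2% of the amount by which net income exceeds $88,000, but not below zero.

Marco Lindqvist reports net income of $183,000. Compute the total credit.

$10,075

Renter's Relief Credit: income exceeds $173,600 by $9,400, which is 24 full-or-partial $400 increments; reduction = 24 × $250 = $6,000, leaving $4,250.
First-Time Homebuyer Credit: 2% of the $95,000 excess over $88,000 is $1,900; credit = $7,725 − $1,900 = $5,825.
Total: $4,250 + $5,825 = $10,075.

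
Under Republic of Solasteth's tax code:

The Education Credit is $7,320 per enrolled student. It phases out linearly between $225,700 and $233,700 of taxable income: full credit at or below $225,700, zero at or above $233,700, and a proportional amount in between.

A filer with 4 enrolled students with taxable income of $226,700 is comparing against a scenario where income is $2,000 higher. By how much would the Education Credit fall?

At $226,700 — base = 4 × $7,320 = $29,280. $226,700 is $1,000 into a $8,000 phase-out range, leaving 7,000/8,000 of the credit: $29,280 × 7,000/8,000 = $25,620.
At $228,700 — base = 4 × $7,320 = $29,280. $228,700 is $3,000 into a $8,000 phase-out range, leaving 5,000/8,000 of the credit: $29,280 × 5,000/8,000 = $18,300.
Lost: $25,620 − $18,300 = $7,320.

$7,320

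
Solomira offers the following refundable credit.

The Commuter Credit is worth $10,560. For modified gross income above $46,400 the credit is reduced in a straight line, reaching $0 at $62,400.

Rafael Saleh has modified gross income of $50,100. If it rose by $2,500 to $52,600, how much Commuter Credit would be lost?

$1,650

At $50,100 — $50,100 is $3,700 into a $16,000 phase-out range, leaving 12,300/16,000 of the credit: $10,560 × 12,300/16,000 = $8,118.
At $52,600 — $52,600 is $6,200 into a $16,000 phase-out range, leaving 9,800/16,000 of the credit: $10,560 × 9,800/16,000 = $6,468.
Lost: $8,118 − $6,468 = $1,650.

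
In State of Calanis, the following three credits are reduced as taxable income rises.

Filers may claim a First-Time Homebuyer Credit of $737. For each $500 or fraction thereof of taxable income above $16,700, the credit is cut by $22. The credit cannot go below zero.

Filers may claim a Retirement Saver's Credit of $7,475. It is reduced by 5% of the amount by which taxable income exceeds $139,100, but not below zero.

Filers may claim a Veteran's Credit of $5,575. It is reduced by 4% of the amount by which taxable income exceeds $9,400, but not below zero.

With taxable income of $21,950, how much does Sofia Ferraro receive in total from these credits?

$13,043

First-Time Homebuyer Credit: income exceeds $16,700 by $5,250, which is 11 full-or-partial $500 increments; reduction = 11 × $22 = $242, leaving $495.
Retirement Saver's Credit: $21,950 is at or below the $139,100 threshold, so the full $7,475 applies.
Veteran's Credit: 4% of the $12,550 excess over $9,400 is $502; credit = $5,575 − $502 = $5,073.
Total: $495 + $7,475 + $5,073 = $13,043.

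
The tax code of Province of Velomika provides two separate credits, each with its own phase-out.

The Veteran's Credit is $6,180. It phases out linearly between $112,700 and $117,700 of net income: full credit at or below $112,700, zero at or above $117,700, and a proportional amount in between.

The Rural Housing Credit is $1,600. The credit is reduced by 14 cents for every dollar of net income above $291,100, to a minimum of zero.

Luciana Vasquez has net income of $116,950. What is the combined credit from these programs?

$2,527

Veteran's Credit: $116,950 is $4,250 into a $5,000 phase-out range, leaving 750/5,000 of the credit: $6,180 × 750/5,000 = $927.
Rural Housing Credit: $116,950 is at or below the $291,100 threshold, so the full $1,600 applies.
Total: $927 + $1,600 = $2,527.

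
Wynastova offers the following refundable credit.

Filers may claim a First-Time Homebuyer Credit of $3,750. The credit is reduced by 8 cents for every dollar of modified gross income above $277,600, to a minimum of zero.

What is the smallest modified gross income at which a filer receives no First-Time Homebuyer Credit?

$324,475

The credit falls by 8% of each dollar above $277,600, so it reaches zero when the excess is $3,750 / 8% = $46,875: income = $277,600 + $46,875 = $324,475.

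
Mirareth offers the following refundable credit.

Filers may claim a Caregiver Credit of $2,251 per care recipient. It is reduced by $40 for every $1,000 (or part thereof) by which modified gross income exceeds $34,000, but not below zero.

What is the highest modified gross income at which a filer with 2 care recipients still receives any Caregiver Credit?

$146,000

Full credit = 2 × $2,251 = $4,502.
After 112 increments the reduction is 112 × $40 = $4,480, leaving $22; one more increment wipes it out. Increment 112 ends at excess 112 × $1,000 = $112,000, so the highest qualifying income is $34,000 + $112,000 = $146,000.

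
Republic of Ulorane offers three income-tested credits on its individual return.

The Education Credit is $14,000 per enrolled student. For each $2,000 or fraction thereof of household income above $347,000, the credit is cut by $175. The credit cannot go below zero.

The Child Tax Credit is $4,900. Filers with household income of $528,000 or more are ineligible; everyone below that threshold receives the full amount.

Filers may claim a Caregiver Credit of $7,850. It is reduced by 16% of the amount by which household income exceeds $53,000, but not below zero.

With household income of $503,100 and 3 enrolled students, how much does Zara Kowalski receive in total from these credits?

Education Credit: base = 3 × $14,000 = $42,000. income exceeds $347,000 by $156,100, which is 79 full-or-partial $2,000 increments; reduction = 79 × $175 = $13,825, leaving $28,175.
Child Tax Credit: $503,100 is below the $528,000 cutoff, so the full $4,900 applies.
Caregiver Credit: 16% of the $450,100 excess over $53,000 is $72,016 ≥ base, so the credit is $0.
Total: $28,175 + $4,900 + $0 = $33,075.

$33,075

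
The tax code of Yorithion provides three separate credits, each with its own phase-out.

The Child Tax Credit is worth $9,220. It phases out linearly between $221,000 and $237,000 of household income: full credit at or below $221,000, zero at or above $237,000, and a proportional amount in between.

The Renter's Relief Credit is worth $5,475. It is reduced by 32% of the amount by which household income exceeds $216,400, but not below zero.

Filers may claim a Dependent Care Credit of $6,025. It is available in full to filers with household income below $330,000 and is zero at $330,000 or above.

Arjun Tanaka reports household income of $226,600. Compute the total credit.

$14,229

Child Tax Credit: $226,600 is $5,600 into a $16,000 phase-out range, leaving 10,400/16,000 of the credit: $9,220 × 10,400/16,000 = $5,993.
Renter's Relief Credit: 32% of the $10,200 excess over $216,400 is $3,264; credit = $5,475 − $3,264 = $2,211.
Dependent Care Credit: $226,600 is below the $330,000 cutoff, so the full $6,025 applies.
Total: $5,993 + $2,211 + $6,025 = $14,229.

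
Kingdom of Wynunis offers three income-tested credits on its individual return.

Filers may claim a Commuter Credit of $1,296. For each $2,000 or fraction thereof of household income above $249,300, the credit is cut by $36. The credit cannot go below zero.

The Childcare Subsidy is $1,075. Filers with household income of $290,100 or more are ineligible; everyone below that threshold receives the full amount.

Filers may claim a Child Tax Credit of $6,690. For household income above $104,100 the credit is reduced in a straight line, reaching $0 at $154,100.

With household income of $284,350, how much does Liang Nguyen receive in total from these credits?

Commuter Credit: income exceeds $249,300 by $35,050, which is 18 full-or-partial $2,000 increments; reduction = 18 × $36 = $648, leaving $648.
Childcare Subsidy: $284,350 is below the $290,100 cutoff, so the full $1,075 applies.
Child Tax Credit: $284,350 is at or above $154,100, so the credit is $0.
Total: $648 + $1,075 + $0 = $1,723.

$1,723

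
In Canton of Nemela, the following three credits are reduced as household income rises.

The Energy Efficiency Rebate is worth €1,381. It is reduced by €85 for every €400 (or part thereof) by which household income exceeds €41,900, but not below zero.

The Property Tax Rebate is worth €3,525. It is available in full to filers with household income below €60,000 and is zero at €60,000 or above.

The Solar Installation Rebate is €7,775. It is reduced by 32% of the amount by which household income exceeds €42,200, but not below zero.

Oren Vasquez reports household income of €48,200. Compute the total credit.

Energy Efficiency Rebate: income exceeds €41,900 by €6,300, which is 16 full-or-partial €400 increments; reduction = 16 × €85 = €1,360, leaving €21.
Property Tax Rebate: €48,200 is below the €60,000 cutoff, so the full €3,525 applies.
Solar Installation Rebate: 32% of the €6,000 excess over €42,200 is €1,920; credit = €7,775 − €1,920 = €5,855.
Total: €21 + €3,525 + €5,855 = €9,401.

€9,401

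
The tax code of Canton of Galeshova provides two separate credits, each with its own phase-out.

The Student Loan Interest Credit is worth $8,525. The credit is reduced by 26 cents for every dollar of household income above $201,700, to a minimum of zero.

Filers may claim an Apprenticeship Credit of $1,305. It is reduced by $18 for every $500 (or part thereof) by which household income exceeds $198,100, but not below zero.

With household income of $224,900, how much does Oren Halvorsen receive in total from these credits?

Student Loan Interest Credit: 26% of the $23,200 excess over $201,700 is $6,032; credit = $8,525 − $6,032 = $2,493.
Apprenticeship Credit: income exceeds $198,100 by $26,800, which is 54 full-or-partial $500 increments; reduction = 54 × $18 = $972, leaving $333.
Total: $2,493 + $333 = $2,826.

$2,826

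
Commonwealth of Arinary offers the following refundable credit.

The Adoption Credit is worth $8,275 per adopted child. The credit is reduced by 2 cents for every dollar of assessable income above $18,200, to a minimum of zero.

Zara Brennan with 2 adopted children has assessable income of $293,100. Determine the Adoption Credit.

$11,052

Adoption Credit: base = 2 × $8,275 = $16,550. 2% of the $274,900 excess over $18,200 is $5,498; credit = $16,550 − $5,498 = $11,052.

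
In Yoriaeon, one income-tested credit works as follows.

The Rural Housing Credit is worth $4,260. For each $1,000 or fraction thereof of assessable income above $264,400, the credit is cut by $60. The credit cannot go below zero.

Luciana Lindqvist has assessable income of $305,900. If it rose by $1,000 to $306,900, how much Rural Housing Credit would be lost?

At $305,900 — income exceeds $264,400 by $41,500, which is 42 full-or-partial $1,000 increments; reduction = 42 × $60 = $2,520, leaving $1,740.
At $306,900 — income exceeds $264,400 by $42,500, which is 43 full-or-partial $1,000 increments; reduction = 43 × $60 = $2,580, leaving $1,680.
Lost: $1,740 − $1,680 = $60.

$60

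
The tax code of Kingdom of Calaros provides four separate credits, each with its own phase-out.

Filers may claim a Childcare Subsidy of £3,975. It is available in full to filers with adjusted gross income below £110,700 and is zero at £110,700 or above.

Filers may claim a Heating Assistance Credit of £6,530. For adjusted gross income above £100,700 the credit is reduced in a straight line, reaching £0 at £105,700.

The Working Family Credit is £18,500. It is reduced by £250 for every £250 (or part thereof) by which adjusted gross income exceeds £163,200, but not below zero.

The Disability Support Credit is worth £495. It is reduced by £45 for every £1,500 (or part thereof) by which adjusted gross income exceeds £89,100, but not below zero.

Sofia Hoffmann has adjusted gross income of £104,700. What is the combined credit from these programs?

£23,781

Childcare Subsidy: £104,700 is below the £110,700 cutoff, so the full £3,975 applies.
Heating Assistance Credit: £104,700 is £4,000 into a £5,000 phase-out range, leaving 1,000/5,000 of the credit: £6,530 × 1,000/5,000 = £1,306.
Working Family Credit: £104,700 is at or below the £163,200 threshold, so the full £18,500 applies.
Disability Support Credit: income exceeds £89,100 by £15,600 → 11 increments × £45 = £495 ≥ base, so the credit is £0.
Total: £3,975 + £1,306 + £18,500 + £0 = £23,781.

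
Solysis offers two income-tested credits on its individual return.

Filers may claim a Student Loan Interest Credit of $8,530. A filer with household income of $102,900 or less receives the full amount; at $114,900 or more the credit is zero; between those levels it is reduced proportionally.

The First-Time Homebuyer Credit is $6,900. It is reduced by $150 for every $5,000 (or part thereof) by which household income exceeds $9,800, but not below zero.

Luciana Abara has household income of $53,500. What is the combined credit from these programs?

Student Loan Interest Credit: $53,500 is at or below the $102,900 threshold, so the full $8,530 applies.
First-Time Homebuyer Credit: income exceeds $9,800 by $43,700, which is 9 full-or-partial $5,000 increments; reduction = 9 × $150 = $1,350, leaving $5,550.
Total: $8,530 + $5,550 = $14,080.

$14,080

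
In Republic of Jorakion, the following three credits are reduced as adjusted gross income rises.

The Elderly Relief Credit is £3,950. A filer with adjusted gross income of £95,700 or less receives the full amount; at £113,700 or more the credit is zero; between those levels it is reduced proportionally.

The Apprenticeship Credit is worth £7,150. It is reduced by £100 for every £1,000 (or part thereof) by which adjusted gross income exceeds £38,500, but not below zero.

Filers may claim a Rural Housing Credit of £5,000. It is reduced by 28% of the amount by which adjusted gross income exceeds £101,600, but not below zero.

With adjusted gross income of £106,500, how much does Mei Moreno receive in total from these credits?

Elderly Relief Credit: £106,500 is £10,800 into a £18,000 phase-out range, leaving 7,200/18,000 of the credit: £3,950 × 7,200/18,000 = £1,580.
Apprenticeship Credit: income exceeds £38,500 by £68,000, which is 68 full-or-partial £1,000 increments; reduction = 68 × £100 = £6,800, leaving £350.
Rural Housing Credit: 28% of the £4,900 excess over £101,600 is £1,372; credit = £5,000 − £1,372 = £3,628.
Total: £1,580 + £350 + £3,628 = £5,558.

£5,558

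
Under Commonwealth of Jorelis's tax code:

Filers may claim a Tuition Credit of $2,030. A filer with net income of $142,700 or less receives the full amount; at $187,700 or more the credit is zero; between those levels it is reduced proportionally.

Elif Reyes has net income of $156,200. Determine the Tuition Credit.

$1,421

Tuition Credit: $156,200 is $13,500 into a $45,000 phase-out range, leaving 31,500/45,000 of the credit: $2,030 × 31,500/45,000 = $1,421.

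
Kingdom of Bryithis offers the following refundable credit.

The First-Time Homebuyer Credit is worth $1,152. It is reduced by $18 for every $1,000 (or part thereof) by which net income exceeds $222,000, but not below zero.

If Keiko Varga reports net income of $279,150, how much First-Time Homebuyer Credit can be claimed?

First-Time Homebuyer Credit: income exceeds $222,000 by $57,150, which is 58 full-or-partial $1,000 increments; reduction = 58 × $18 = $1,044, leaving $108.

$108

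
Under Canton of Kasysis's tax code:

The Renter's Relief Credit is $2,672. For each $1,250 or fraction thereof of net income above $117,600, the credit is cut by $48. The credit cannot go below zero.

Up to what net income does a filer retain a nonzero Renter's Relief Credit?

After 55 increments the reduction is 55 × $48 = $2,640, leaving $32; one more increment wipes it out. Increment 55 ends at excess 55 × $1,250 = $68,750, so the highest qualifying income is $117,600 + $68,750 = $186,350.

$186,350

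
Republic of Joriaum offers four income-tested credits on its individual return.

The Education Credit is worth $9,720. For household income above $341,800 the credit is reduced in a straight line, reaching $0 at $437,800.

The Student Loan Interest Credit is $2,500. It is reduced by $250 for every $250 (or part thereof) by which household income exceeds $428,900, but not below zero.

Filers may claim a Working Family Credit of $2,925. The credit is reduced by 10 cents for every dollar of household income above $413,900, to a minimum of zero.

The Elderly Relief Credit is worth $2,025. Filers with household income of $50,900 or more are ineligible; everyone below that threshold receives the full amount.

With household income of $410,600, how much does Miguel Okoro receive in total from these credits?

$8,179

Education Credit: $410,600 is $68,800 into a $96,000 phase-out range, leaving 27,200/96,000 of the credit: $9,720 × 27,200/96,000 = $2,754.
Student Loan Interest Credit: $410,600 is at or below the $428,900 threshold, so the full $2,500 applies.
Working Family Credit: $410,600 is at or below the $413,900 threshold, so the full $2,925 applies.
Elderly Relief Credit: $410,600 meets or exceeds the $50,900 cutoff, so the credit is $0.
Total: $2,754 + $2,500 + $2,925 + $0 = $8,179.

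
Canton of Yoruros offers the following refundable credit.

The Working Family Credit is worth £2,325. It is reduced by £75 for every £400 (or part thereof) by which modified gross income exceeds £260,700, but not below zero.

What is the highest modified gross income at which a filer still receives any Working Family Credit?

£272,700

After 30 increments the reduction is 30 × £75 = £2,250, leaving £75; one more increment wipes it out. Increment 30 ends at excess 30 × £400 = £12,000, so the highest qualifying income is £260,700 + £12,000 = £272,700.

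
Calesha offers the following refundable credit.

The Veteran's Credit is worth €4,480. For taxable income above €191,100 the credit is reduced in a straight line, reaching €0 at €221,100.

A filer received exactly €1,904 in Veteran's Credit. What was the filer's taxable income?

€208,350

€1,904 is 1,904/4,480 of the full €4,480, so 2,576/4,480 of the €30,000 range has been used: income = €191,100 + €30,000 × 2,576/4,480 = €208,350.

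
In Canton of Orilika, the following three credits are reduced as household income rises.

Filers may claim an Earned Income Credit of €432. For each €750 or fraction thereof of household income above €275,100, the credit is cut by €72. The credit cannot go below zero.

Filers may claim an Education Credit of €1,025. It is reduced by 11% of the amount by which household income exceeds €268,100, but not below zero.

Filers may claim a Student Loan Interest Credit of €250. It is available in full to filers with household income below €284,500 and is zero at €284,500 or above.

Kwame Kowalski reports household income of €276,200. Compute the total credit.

Earned Income Credit: income exceeds €275,100 by €1,100, which is 2 full-or-partial €750 increments; reduction = 2 × €72 = €144, leaving €288.
Education Credit: 11% of the €8,100 excess over €268,100 is €891; credit = €1,025 − €891 = €134.
Student Loan Interest Credit: €276,200 is below the €284,500 cutoff, so the full €250 applies.
Total: €288 + €134 + €250 = €672.

€672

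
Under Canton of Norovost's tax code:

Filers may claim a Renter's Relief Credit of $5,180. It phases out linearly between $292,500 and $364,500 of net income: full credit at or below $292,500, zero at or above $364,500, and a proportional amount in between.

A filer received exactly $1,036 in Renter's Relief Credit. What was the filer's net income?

$350,100

$1,036 is 1,036/5,180 of the full $5,180, so 4,144/5,180 of the $72,000 range has been used: income = $292,500 + $72,000 × 4,144/5,180 = $350,100.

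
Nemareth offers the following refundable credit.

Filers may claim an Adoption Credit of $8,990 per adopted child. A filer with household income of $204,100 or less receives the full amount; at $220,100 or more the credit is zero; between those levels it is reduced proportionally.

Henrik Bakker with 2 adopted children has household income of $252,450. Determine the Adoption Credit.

Adoption Credit: base = 2 × $8,990 = $17,980. $252,450 is at or above $220,100, so the credit is $0.

$0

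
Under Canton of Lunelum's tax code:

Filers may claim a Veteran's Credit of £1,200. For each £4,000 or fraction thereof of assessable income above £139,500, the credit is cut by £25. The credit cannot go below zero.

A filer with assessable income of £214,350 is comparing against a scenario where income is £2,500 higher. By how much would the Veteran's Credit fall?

At £214,350 — income exceeds £139,500 by £74,850, which is 19 full-or-partial £4,000 increments; reduction = 19 × £25 = £475, leaving £725.
At £216,850 — income exceeds £139,500 by £77,350, which is 20 full-or-partial £4,000 increments; reduction = 20 × £25 = £500, leaving £700.
Lost: £725 − £700 = £25.

£25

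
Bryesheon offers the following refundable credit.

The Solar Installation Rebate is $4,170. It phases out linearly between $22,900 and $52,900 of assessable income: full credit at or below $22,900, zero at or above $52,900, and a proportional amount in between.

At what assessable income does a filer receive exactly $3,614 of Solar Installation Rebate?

$26,900

$3,614 is 3,614/4,170 of the full $4,170, so 556/4,170 of the $30,000 range has been used: income = $22,900 + $30,000 × 556/4,170 = $26,900.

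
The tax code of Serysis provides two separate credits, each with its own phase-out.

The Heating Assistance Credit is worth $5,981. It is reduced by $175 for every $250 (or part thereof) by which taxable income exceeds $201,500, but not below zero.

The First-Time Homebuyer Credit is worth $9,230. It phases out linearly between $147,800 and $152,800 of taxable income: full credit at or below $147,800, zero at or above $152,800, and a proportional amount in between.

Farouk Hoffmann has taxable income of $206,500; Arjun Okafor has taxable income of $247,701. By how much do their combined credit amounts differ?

$2,481

Farouk ($206,500): Heating Assistance Credit: income exceeds $201,500 by $5,000, which is 20 full-or-partial $250 increments; reduction = 20 × $175 = $3,500, leaving $2,481. First-Time Homebuyer Credit: $206,500 is at or above $152,800, so the credit is $0. total $2,481 + $0 = $2,481
Arjun ($247,701): Heating Assistance Credit: income exceeds $201,500 by $46,201 → 185 increments × $175 = $32,375 ≥ base, so the credit is $0. First-Time Homebuyer Credit: $247,701 is at or above $152,800, so the credit is $0. total $0 + $0 = $0
Difference: |$2,481 − $0| = $2,481.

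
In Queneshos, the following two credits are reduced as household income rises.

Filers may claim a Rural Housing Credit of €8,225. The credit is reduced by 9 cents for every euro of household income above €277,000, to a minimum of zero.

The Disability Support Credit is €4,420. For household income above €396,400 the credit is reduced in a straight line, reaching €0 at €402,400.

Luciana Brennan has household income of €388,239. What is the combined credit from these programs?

€4,420

Rural Housing Credit: 9% of the €111,239 excess over €277,000 is €10,011.51 ≥ base, so the credit is €0.
Disability Support Credit: €388,239 is at or below the €396,400 threshold, so the full €4,420 applies.
Total: €0 + €4,420 = €4,420.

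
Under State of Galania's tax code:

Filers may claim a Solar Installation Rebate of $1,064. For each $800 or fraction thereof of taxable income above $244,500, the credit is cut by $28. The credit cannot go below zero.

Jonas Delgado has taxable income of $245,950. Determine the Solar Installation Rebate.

$1,008

Solar Installation Rebate: income exceeds $244,500 by $1,450, which is 2 full-or-partial $800 increments; reduction = 2 × $28 = $56, leaving $1,008.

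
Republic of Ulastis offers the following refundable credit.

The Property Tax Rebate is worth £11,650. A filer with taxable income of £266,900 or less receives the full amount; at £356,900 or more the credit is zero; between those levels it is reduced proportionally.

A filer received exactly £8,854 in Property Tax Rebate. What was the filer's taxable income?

£8,854 is 8,854/11,650 of the full £11,650, so 2,796/11,650 of the £90,000 range has been used: income = £266,900 + £90,000 × 2,796/11,650 = £288,500.

£288,500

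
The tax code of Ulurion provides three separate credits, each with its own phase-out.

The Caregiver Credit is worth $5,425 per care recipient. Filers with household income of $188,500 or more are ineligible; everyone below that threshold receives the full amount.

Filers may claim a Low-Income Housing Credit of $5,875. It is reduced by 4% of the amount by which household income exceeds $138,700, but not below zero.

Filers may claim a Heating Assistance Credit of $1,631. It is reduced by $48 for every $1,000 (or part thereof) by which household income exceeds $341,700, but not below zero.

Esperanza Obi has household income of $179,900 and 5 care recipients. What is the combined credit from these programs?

$32,983

Caregiver Credit: base = 5 × $5,425 = $27,125. $179,900 is below the $188,500 cutoff, so the full $27,125 applies.
Low-Income Housing Credit: 4% of the $41,200 excess over $138,700 is $1,648; credit = $5,875 − $1,648 = $4,227.
Heating Assistance Credit: $179,900 is at or below the $341,700 threshold, so the full $1,631 applies.
Total: $27,125 + $4,227 + $1,631 = $32,983.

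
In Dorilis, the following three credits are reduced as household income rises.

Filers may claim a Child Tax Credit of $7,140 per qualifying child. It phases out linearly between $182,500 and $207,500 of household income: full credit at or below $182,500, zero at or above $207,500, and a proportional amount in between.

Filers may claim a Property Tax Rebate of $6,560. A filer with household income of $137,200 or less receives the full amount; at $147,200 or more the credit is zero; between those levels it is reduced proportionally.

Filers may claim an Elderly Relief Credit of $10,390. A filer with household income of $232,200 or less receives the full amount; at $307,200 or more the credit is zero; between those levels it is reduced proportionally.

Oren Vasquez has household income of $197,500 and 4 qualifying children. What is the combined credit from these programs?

Child Tax Credit: base = 4 × $7,140 = $28,560. $197,500 is $15,000 into a $25,000 phase-out range, leaving 10,000/25,000 of the credit: $28,560 × 10,000/25,000 = $11,424.
Property Tax Rebate: $197,500 is at or above $147,200, so the credit is $0.
Elderly Relief Credit: $197,500 is at or below the $232,200 threshold, so the full $10,390 applies.
Total: $11,424 + $0 + $10,390 = $21,814.

$21,814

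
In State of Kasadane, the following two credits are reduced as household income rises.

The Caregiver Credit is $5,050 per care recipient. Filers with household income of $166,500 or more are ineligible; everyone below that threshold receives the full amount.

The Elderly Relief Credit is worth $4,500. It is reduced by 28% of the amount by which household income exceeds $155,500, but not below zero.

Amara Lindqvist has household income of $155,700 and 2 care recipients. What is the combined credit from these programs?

$14,544

Caregiver Credit: base = 2 × $5,050 = $10,100. $155,700 is below the $166,500 cutoff, so the full $10,100 applies.
Elderly Relief Credit: 28% of the $200 excess over $155,500 is $56; credit = $4,500 − $56 = $4,444.
Total: $10,100 + $4,444 = $14,544.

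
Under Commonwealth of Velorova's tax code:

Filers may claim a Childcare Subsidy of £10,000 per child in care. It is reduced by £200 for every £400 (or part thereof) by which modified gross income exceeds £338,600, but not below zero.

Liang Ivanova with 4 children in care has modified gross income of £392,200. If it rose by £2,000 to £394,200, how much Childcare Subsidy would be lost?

At £392,200 — base = 4 × £10,000 = £40,000. income exceeds £338,600 by £53,600, which is 134 full-or-partial £400 increments; reduction = 134 × £200 = £26,800, leaving £13,200.
At £394,200 — base = 4 × £10,000 = £40,000. income exceeds £338,600 by £55,600, which is 139 full-or-partial £400 increments; reduction = 139 × £200 = £27,800, leaving £12,200.
Lost: £13,200 − £12,200 = £1,000.

£1,000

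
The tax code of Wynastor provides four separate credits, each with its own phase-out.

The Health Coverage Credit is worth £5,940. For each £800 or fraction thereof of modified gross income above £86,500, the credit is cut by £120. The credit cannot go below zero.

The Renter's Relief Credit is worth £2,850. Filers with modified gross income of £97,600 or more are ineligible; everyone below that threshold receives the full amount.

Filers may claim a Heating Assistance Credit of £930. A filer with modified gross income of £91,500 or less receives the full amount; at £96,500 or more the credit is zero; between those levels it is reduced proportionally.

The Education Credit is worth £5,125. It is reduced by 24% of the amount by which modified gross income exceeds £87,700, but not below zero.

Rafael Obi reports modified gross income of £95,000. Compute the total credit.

£11,122

Health Coverage Credit: income exceeds £86,500 by £8,500, which is 11 full-or-partial £800 increments; reduction = 11 × £120 = £1,320, leaving £4,620.
Renter's Relief Credit: £95,000 is below the £97,600 cutoff, so the full £2,850 applies.
Heating Assistance Credit: £95,000 is £3,500 into a £5,000 phase-out range, leaving 1,500/5,000 of the credit: £930 × 1,500/5,000 = £279.
Education Credit: 24% of the £7,300 excess over £87,700 is £1,752; credit = £5,125 − £1,752 = £3,373.
Total: £4,620 + £2,850 + £279 + £3,373 = £11,122.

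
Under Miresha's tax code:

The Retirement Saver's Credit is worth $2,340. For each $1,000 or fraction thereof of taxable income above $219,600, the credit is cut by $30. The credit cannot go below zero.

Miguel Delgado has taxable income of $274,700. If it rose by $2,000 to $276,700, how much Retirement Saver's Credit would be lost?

At $274,700 — income exceeds $219,600 by $55,100, which is 56 full-or-partial $1,000 increments; reduction = 56 × $30 = $1,680, leaving $660.
At $276,700 — income exceeds $219,600 by $57,100, which is 58 full-or-partial $1,000 increments; reduction = 58 × $30 = $1,740, leaving $600.
Lost: $660 − $600 = $60.

$60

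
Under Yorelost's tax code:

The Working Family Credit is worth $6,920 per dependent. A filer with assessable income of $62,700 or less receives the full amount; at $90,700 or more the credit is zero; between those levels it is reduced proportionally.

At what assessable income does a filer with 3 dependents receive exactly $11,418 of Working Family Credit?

$75,300

Full credit = 3 × $6,920 = $20,760.
$11,418 is 11,418/20,760 of the full $20,760, so 9,342/20,760 of the $28,000 range has been used: income = $62,700 + $28,000 × 9,342/20,760 = $75,300.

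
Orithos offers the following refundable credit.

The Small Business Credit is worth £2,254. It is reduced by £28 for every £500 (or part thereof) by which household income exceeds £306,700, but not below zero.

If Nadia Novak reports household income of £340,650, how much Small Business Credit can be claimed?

Small Business Credit: income exceeds £306,700 by £33,950, which is 68 full-or-partial £500 increments; reduction = 68 × £28 = £1,904, leaving £350.

£350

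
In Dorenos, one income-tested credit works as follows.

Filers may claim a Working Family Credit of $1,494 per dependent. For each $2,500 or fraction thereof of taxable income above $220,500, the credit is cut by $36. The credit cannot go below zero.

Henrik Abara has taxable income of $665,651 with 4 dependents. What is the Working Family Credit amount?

Working Family Credit: base = 4 × $1,494 = $5,976. income exceeds $220,500 by $445,151 → 179 increments × $36 = $6,444 ≥ base, so the credit is $0.

$0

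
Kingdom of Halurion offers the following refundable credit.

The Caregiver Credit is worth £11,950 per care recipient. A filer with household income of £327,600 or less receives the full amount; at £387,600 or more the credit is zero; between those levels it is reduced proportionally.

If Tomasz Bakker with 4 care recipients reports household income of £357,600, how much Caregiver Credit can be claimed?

£23,900

Caregiver Credit: base = 4 × £11,950 = £47,800. £357,600 is £30,000 into a £60,000 phase-out range, leaving 30,000/60,000 of the credit: £47,800 × 30,000/60,000 = £23,900.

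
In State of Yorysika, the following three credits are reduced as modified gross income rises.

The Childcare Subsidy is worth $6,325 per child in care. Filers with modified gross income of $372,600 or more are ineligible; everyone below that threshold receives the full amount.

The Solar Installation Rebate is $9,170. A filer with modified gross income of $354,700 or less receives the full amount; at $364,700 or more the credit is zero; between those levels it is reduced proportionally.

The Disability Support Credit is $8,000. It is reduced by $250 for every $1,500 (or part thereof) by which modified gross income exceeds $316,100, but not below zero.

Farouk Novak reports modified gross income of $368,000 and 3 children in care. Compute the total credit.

$18,975

Childcare Subsidy: base = 3 × $6,325 = $18,975. $368,000 is below the $372,600 cutoff, so the full $18,975 applies.
Solar Installation Rebate: $368,000 is at or above $364,700, so the credit is $0.
Disability Support Credit: income exceeds $316,100 by $51,900 → 35 increments × $250 = $8,750 ≥ base, so the credit is $0.
Total: $18,975 + $0 + $0 = $18,975.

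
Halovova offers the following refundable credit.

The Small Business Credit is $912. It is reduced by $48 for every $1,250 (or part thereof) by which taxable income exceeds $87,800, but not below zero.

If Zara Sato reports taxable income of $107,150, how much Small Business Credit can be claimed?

Small Business Credit: income exceeds $87,800 by $19,350, which is 16 full-or-partial $1,250 increments; reduction = 16 × $48 = $768, leaving $144.

$144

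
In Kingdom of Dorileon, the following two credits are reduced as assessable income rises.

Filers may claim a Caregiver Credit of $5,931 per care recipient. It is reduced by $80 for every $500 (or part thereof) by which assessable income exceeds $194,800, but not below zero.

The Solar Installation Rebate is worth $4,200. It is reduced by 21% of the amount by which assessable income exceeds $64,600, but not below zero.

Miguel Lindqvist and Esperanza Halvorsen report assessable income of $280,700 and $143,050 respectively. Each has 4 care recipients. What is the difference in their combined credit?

$13,760

Miguel ($280,700): Caregiver Credit: base = 4 × $5,931 = $23,724. income exceeds $194,800 by $85,900, which is 172 full-or-partial $500 increments; reduction = 172 × $80 = $13,760, leaving $9,964. Solar Installation Rebate: 21% of the $216,100 excess over $64,600 is $45,381 ≥ base, so the credit is $0. total $9,964 + $0 = $9,964
Esperanza ($143,050): Caregiver Credit: base = 4 × $5,931 = $23,724. $143,050 is at or below the $194,800 threshold, so the full $23,724 applies. Solar Installation Rebate: 21% of the $78,450 excess over $64,600 is $16,474.50 ≥ base, so the credit is $0. total $23,724 + $0 = $23,724
Difference: |$9,964 − $23,724| = $13,760.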